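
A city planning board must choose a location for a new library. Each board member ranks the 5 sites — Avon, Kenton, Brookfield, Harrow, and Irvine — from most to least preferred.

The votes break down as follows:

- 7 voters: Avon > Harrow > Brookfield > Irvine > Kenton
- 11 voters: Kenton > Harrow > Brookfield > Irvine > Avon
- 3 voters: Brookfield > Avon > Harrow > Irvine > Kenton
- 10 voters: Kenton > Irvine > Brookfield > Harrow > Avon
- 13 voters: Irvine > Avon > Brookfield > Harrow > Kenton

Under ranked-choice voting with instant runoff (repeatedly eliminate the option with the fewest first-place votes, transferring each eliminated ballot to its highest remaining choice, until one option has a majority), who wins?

Round 1: Kenton 21, Irvine 13, Avon 7, Brookfield 3, Harrow 0. Harrow has the fewest and is eliminated.
Round 2: Kenton 21, Irvine 13, Avon 7, Brookfield 3. Brookfield has the fewest and is eliminated.
Round 3: Kenton 21, Irvine 13, Avon 10. Avon has the fewest and is eliminated.
Round 4: Irvine 23, Kenton 21. Irvine has a majority.

Irvine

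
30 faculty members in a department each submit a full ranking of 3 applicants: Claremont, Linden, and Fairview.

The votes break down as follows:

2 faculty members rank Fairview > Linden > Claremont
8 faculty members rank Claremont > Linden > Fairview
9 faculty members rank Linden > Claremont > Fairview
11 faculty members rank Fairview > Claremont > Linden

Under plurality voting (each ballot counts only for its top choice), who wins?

First-place vote totals:
  Claremont: 8
  Linden: 9
  Fairview: 13
Fairview has the most first-place votes.

Fairview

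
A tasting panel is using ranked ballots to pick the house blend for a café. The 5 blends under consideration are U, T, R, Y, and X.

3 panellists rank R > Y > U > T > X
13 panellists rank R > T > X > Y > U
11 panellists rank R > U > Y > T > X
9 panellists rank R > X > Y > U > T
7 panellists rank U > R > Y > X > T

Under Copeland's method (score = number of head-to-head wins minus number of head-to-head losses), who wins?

Pairwise results:
  U vs T: U wins 30–13.
  U vs R: R wins 36–7.
  U vs Y: Y wins 25–18.
  U vs X: X wins 22–21.
  T vs R: R wins 43–0.
  T vs Y: Y wins 30–13.
  T vs X: T wins 27–16.
  R vs Y: R wins 43–0.
  R vs X: R wins 43–0.
  Y vs X: X wins 22–21.
Copeland scores (wins − losses):
  U: 1 − 3 = -2
  T: 1 − 3 = -2
  R: 4 − 0 = 4
  Y: 2 − 2 = 0
  X: 2 − 2 = 0
R has the best Copeland score.

R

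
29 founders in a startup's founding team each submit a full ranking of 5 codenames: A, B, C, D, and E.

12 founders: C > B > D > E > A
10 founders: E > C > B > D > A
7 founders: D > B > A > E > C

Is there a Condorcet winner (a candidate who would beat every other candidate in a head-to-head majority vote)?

No

Head-to-head results (29 voters total):
A vs B: B wins 29–0.
A vs C: C wins 22–7.
A vs D: D wins 29–0.
A vs E: E wins 22–7.
B vs C: C wins 22–7.
B vs D: B wins 22–7.
B vs E: B wins 19–10.
C vs D: C wins 22–7.
C vs E: E wins 17–12.
D vs E: D wins 19–10.
No candidate beats all others: B beats E beats C beats B, a majority cycle.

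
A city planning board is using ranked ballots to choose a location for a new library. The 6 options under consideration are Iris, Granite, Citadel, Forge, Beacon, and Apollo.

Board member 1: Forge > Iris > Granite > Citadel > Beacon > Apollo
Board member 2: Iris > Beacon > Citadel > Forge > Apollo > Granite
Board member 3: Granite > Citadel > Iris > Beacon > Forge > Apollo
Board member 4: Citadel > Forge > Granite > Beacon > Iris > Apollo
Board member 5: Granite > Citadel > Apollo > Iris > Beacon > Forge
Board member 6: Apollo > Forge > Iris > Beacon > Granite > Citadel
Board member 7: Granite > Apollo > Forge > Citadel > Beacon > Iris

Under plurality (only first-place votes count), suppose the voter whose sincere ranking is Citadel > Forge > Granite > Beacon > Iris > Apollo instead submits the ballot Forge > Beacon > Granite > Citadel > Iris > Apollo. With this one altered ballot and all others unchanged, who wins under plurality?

Granite

First-place totals with the altered ballot: Iris 1, Granite 3, Citadel 0, Forge 2, Beacon 0, Apollo 1.
The winner is unchanged: still Granite.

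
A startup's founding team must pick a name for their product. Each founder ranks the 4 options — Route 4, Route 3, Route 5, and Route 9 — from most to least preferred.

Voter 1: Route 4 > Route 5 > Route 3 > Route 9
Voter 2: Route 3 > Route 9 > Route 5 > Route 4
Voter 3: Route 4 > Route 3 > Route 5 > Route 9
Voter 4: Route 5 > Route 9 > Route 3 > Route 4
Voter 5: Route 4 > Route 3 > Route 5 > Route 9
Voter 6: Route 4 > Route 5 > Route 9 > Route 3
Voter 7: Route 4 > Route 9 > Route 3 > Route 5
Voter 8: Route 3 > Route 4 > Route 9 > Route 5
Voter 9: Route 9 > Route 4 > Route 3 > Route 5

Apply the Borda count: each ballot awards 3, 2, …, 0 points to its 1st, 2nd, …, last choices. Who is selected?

Route 4

Borda scores:
  Route 4: 3 + 0 + 3 + 0 + 3 + 3 + 3 + 2 + 2 = 19
  Route 3: 1 + 3 + 2 + 1 + 2 + 0 + 1 + 3 + 1 = 14
  Route 5: 2 + 1 + 1 + 3 + 1 + 2 + 0 + 0 + 0 = 10
  Route 9: 0 + 2 + 0 + 2 + 0 + 1 + 2 + 1 + 3 = 11
Route 4 has the highest total.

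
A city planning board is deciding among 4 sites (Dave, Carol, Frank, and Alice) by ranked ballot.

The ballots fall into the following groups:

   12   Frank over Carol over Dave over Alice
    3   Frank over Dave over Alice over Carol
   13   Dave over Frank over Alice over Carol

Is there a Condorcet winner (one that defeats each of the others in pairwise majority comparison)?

Yes

Head-to-head results (28 voters total):
Dave vs Carol: Dave wins 16–12.
Dave vs Frank: Frank wins 15–13.
Dave vs Alice: Dave wins 28–0.
Carol vs Frank: Frank wins 28–0.
Carol vs Alice: Alice wins 16–12.
Frank vs Alice: Frank wins 28–0.
Frank beats each rival — Dave (15–13), Carol (28–0), Alice (28–0) — so Frank is the Condorcet winner.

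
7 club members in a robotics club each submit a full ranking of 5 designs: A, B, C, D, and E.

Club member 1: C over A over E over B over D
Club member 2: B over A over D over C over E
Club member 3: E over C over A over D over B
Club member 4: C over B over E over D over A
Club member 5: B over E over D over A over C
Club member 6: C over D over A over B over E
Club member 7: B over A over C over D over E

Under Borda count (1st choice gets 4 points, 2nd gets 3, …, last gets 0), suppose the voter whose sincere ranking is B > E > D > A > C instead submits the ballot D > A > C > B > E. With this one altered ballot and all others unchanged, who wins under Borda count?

C

Borda totals with the altered ballot: A 16, B 14, C 20, D 12, E 8.
The winner is unchanged: still C.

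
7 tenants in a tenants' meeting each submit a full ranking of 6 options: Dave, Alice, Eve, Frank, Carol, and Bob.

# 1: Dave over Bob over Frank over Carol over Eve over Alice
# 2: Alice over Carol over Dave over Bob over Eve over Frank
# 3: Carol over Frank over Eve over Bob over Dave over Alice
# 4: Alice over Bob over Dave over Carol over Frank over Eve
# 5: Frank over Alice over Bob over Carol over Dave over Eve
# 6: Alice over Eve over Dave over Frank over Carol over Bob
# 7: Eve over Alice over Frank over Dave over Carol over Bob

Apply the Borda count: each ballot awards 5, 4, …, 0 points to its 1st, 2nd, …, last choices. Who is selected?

Alice

Borda scores:
  Dave: 5 + 3 + 1 + 3 + 1 + 3 + 2 = 18
  Alice: 0 + 5 + 0 + 5 + 4 + 5 + 4 = 23
  Eve: 1 + 1 + 3 + 0 + 0 + 4 + 5 = 14
  Frank: 3 + 0 + 4 + 1 + 5 + 2 + 3 = 18
  Carol: 2 + 4 + 5 + 2 + 2 + 1 + 1 = 17
  Bob: 4 + 2 + 2 + 4 + 3 + 0 + 0 = 15
Alice has the highest total.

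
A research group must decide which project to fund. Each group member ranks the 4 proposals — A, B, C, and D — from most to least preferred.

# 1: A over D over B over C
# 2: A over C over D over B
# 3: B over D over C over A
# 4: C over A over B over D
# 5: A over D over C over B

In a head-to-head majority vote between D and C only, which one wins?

D

Ballots ranking D above C: 3.
Ballots ranking C above D: 2.
D wins the head-to-head, 3–2.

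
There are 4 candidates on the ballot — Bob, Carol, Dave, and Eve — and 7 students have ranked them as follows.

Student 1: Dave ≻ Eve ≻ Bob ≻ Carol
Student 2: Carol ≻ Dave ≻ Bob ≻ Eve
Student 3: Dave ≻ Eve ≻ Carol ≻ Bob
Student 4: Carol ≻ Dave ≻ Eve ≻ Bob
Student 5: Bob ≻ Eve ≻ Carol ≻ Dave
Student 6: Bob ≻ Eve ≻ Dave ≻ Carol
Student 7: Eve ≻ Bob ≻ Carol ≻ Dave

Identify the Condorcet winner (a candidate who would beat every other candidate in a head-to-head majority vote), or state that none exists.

There is no Condorcet winner

Head-to-head results (7 voters total):
Bob vs Carol: Bob wins 4–3.
Bob vs Dave: Dave wins 4–3.
Bob vs Eve: Eve wins 4–3.
Carol vs Dave: Carol wins 4–3.
Carol vs Eve: Eve wins 5–2.
Dave vs Eve: Dave wins 4–3.
No candidate beats all others: Bob beats Carol beats Dave beats Bob, a majority cycle.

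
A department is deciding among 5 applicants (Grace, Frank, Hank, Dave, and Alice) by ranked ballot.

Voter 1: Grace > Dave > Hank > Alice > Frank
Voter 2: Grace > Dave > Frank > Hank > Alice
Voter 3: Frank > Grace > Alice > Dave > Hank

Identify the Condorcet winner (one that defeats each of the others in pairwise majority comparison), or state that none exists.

Grace

Head-to-head results (3 voters total):
Grace vs Frank: Grace wins 2–1.
Grace vs Hank: Grace wins 3–0.
Grace vs Dave: Grace wins 3–0.
Grace vs Alice: Grace wins 3–0.
Frank vs Hank: Frank wins 2–1.
Frank vs Dave: Dave wins 2–1.
Frank vs Alice: Frank wins 2–1.
Hank vs Dave: Dave wins 3–0.
Hank vs Alice: Hank wins 2–1.
Dave vs Alice: Dave wins 2–1.
Grace beats each rival — Frank (2–1), Hank (3–0), Dave (3–0), Alice (3–0) — so Grace is the Condorcet winner.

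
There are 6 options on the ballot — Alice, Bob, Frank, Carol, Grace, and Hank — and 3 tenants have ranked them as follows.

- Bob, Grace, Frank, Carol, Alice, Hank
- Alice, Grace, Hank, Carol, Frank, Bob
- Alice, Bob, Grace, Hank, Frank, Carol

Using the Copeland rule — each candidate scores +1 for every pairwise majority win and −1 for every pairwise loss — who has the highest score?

Pairwise results:
  Alice vs Bob: Alice wins 2–1.
  Alice vs Frank: Alice wins 2–1.
  Alice vs Carol: Alice wins 2–1.
  Alice vs Grace: Alice wins 2–1.
  Alice vs Hank: Alice wins 3–0.
  Bob vs Frank: Bob wins 2–1.
  Bob vs Carol: Bob wins 2–1.
  Bob vs Grace: Bob wins 2–1.
  Bob vs Hank: Bob wins 2–1.
  Frank vs Carol: Frank wins 2–1.
  Frank vs Grace: Grace wins 3–0.
  Frank vs Hank: Hank wins 2–1.
  Carol vs Grace: Grace wins 3–0.
  Carol vs Hank: Hank wins 2–1.
  Grace vs Hank: Grace wins 3–0.
Copeland scores (wins − losses):
  Alice: 5 − 0 = 5
  Bob: 4 − 1 = 3
  Frank: 1 − 4 = -3
  Carol: 0 − 5 = -5
  Grace: 3 − 2 = 1
  Hank: 2 − 3 = -1
Alice has the best Copeland score.

Alice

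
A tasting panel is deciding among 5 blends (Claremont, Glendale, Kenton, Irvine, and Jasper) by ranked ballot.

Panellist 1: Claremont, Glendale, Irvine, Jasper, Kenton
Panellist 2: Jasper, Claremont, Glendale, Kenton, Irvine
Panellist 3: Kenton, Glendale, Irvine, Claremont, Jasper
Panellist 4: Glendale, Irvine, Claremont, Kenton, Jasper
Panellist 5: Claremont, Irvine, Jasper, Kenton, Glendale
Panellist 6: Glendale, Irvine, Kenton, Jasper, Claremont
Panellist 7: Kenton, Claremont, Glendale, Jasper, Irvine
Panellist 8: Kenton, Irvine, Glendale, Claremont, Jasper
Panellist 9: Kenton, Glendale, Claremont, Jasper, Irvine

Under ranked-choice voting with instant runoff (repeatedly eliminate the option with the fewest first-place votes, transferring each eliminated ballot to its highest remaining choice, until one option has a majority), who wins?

Round 1: Kenton 4, Claremont 2, Glendale 2, Jasper 1, Irvine 0. Irvine has the fewest and is eliminated.
Round 2: Kenton 4, Claremont 2, Glendale 2, Jasper 1. Jasper has the fewest and is eliminated.
Round 3: Kenton 4, Claremont 3, Glendale 2. Glendale has the fewest and is eliminated.
Round 4: Kenton 5, Claremont 4. Kenton has a majority.

Kenton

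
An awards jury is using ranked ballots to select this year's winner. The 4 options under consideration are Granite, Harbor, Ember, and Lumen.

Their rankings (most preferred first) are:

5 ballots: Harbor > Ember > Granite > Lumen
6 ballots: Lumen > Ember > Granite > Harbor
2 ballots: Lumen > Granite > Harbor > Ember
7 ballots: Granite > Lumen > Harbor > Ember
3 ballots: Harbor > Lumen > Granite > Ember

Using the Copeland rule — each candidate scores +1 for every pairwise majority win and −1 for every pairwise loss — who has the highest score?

Granite

Pairwise results:
  Granite vs Harbor: Granite wins 15–8.
  Granite vs Ember: Granite wins 12–11.
  Granite vs Lumen: Granite wins 12–11.
  Harbor vs Ember: Harbor wins 17–6.
  Harbor vs Lumen: Lumen wins 15–8.
  Ember vs Lumen: Lumen wins 18–5.
Copeland scores (wins − losses):
  Granite: 3 − 0 = 3
  Harbor: 1 − 2 = -1
  Ember: 0 − 3 = -3
  Lumen: 2 − 1 = 1
Granite has the best Copeland score.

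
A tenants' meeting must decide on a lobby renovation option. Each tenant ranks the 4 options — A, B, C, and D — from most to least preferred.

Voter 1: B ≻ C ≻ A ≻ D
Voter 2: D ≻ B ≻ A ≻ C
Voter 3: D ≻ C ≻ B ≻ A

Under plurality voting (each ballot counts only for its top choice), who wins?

D

First-place vote totals:
  A: 0
  B: 1
  C: 0
  D: 2
D has the most first-place votes.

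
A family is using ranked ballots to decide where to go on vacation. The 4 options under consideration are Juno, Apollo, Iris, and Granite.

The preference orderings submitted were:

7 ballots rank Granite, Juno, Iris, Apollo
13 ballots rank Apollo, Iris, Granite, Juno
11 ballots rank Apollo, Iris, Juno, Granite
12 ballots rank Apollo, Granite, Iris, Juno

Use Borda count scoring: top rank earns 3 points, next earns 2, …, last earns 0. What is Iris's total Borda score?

67

Borda scores:
  Juno: 7·2 + 13·0 + 11·1 + 12·0 = 25
  Apollo: 7·0 + 13·3 + 11·3 + 12·3 = 108
  Iris: 7·1 + 13·2 + 11·2 + 12·1 = 67
  Granite: 7·3 + 13·1 + 11·0 + 12·2 = 58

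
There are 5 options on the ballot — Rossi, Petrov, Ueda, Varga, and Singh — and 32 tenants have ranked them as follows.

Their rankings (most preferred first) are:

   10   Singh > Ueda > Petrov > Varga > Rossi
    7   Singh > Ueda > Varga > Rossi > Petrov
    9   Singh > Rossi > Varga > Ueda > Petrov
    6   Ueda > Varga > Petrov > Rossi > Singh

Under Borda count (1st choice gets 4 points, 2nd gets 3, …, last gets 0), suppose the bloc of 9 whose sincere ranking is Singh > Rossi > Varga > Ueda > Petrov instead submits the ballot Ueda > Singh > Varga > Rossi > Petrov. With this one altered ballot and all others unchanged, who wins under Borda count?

Borda totals with the altered ballot: Rossi 22, Petrov 32, Ueda 111, Varga 60, Singh 95.
The switch changes the winner from Singh to Ueda.

Ueda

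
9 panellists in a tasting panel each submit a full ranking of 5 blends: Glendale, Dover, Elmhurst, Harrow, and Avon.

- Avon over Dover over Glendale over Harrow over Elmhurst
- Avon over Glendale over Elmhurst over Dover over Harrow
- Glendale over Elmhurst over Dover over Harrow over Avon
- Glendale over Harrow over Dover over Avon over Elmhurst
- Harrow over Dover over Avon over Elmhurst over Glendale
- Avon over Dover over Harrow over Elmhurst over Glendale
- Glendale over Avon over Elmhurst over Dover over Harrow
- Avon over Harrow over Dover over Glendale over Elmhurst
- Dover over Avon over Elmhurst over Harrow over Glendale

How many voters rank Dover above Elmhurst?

Ballots ranking Dover above Elmhurst: 6.
Ballots ranking Elmhurst above Dover: 3.
So 6 of 9 voters prefer Dover to Elmhurst.

6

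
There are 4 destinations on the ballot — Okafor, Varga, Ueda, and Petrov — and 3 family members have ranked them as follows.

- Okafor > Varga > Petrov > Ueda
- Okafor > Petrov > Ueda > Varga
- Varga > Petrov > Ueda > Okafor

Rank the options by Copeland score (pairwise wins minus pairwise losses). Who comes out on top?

Okafor

Pairwise results:
  Okafor vs Varga: Okafor wins 2–1.
  Okafor vs Ueda: Okafor wins 2–1.
  Okafor vs Petrov: Okafor wins 2–1.
  Varga vs Ueda: Varga wins 2–1.
  Varga vs Petrov: Varga wins 2–1.
  Ueda vs Petrov: Petrov wins 3–0.
Copeland scores (wins − losses):
  Okafor: 3 − 0 = 3
  Varga: 2 − 1 = 1
  Ueda: 0 − 3 = -3
  Petrov: 1 − 2 = -1
Okafor has the best Copeland score.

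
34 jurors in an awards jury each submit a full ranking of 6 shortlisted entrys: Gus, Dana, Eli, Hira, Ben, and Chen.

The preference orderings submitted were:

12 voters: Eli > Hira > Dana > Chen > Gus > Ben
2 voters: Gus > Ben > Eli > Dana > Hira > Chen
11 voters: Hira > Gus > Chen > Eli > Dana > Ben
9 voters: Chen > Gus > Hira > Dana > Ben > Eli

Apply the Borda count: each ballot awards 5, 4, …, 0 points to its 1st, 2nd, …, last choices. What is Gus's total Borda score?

102

Borda scores:
  Gus: 12·1 + 2·5 + 11·4 + 9·4 = 102
  Dana: 12·3 + 2·2 + 11·1 + 9·2 = 69
  Eli: 12·5 + 2·3 + 11·2 + 9·0 = 88
  Hira: 12·4 + 2·1 + 11·5 + 9·3 = 132
  Ben: 12·0 + 2·4 + 11·0 + 9·1 = 17
  Chen: 12·2 + 2·0 + 11·3 + 9·5 = 102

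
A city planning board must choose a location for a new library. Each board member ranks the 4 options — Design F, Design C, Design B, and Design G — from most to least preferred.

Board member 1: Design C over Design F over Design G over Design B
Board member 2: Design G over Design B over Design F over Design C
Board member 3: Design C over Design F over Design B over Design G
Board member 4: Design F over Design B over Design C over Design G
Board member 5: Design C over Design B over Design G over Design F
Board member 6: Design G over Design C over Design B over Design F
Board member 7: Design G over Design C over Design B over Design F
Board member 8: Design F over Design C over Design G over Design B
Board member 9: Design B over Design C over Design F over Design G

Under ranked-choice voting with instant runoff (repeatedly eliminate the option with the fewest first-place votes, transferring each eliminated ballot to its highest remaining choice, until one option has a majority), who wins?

Design C

Round 1: Design C 3, Design G 3, Design F 2, Design B 1. Design B has the fewest and is eliminated.
Round 2: Design C 4, Design G 3, Design F 2. Design F has the fewest and is eliminated.
Round 3: Design C 6, Design G 3. Design C has a majority.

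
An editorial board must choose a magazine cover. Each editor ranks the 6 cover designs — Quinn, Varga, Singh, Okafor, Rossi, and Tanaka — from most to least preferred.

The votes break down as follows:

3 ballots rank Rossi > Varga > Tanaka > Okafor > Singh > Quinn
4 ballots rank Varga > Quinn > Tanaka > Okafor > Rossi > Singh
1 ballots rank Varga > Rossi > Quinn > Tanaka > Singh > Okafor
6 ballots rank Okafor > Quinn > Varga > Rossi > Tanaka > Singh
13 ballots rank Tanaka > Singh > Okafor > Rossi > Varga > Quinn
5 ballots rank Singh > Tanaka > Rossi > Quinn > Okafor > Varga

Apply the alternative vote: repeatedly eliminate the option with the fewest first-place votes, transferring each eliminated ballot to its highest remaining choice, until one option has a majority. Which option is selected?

Round 1: Tanaka 13, Okafor 6, Varga 5, Singh 5, Rossi 3, Quinn 0. Quinn has the fewest and is eliminated.
Round 2: Tanaka 13, Okafor 6, Varga 5, Singh 5, Rossi 3. Rossi has the fewest and is eliminated.
Round 3: Tanaka 13, Varga 8, Okafor 6, Singh 5. Singh has the fewest and is eliminated.
Round 4: Tanaka 18, Varga 8, Okafor 6. Tanaka has a majority.

Tanaka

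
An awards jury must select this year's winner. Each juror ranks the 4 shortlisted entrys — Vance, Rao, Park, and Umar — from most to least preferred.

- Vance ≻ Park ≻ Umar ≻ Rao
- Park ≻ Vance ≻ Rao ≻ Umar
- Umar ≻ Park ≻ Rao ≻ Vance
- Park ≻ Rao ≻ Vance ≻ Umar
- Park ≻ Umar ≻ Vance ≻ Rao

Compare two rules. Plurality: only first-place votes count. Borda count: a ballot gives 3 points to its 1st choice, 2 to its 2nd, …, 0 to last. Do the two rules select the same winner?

Yes

Plurality first-place counts: Vance 1, Rao 0, Park 3, Umar 1 → Park.
Borda totals: Vance 7, Rao 4, Park 13, Umar 6 → Park.
The two rules agree on Park.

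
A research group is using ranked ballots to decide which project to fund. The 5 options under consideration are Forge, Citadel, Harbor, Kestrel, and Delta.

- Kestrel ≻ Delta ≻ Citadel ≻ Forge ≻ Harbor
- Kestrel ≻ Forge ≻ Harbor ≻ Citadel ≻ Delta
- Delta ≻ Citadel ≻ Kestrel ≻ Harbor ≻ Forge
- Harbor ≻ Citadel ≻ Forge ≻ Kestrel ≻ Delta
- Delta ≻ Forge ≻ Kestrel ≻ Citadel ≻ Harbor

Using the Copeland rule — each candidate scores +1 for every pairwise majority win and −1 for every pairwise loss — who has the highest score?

Pairwise results:
  Forge vs Citadel: Citadel wins 3–2.
  Forge vs Harbor: Forge wins 3–2.
  Forge vs Kestrel: Kestrel wins 3–2.
  Forge vs Delta: Delta wins 3–2.
  Citadel vs Harbor: Citadel wins 3–2.
  Citadel vs Kestrel: Kestrel wins 3–2.
  Citadel vs Delta: Delta wins 3–2.
  Harbor vs Kestrel: Kestrel wins 4–1.
  Harbor vs Delta: Delta wins 3–2.
  Kestrel vs Delta: Kestrel wins 3–2.
Copeland scores (wins − losses):
  Forge: 1 − 3 = -2
  Citadel: 2 − 2 = 0
  Harbor: 0 − 4 = -4
  Kestrel: 4 − 0 = 4
  Delta: 3 − 1 = 2
Kestrel has the best Copeland score.

Kestrel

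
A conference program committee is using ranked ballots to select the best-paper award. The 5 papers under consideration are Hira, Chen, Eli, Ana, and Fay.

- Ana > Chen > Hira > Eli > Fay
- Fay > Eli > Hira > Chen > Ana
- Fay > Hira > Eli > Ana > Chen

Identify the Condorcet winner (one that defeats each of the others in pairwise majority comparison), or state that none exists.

Fay

Head-to-head results (3 voters total):
Hira vs Chen: Hira wins 2–1.
Hira vs Eli: Hira wins 2–1.
Hira vs Ana: Hira wins 2–1.
Hira vs Fay: Fay wins 2–1.
Chen vs Eli: Eli wins 2–1.
Chen vs Ana: Ana wins 2–1.
Chen vs Fay: Fay wins 2–1.
Eli vs Ana: Eli wins 2–1.
Eli vs Fay: Fay wins 2–1.
Ana vs Fay: Fay wins 2–1.
Fay beats each rival — Hira (2–1), Chen (2–1), Eli (2–1), Ana (2–1) — so Fay is the Condorcet winner.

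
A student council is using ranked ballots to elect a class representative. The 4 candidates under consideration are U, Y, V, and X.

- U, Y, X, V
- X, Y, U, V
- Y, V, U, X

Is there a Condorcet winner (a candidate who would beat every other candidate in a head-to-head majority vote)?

Yes

Head-to-head results (3 voters total):
U vs Y: Y wins 2–1.
U vs V: U wins 2–1.
U vs X: U wins 2–1.
Y vs V: Y wins 3–0.
Y vs X: Y wins 2–1.
V vs X: X wins 2–1.
Y beats each rival — U (2–1), V (3–0), X (2–1) — so Y is the Condorcet winner.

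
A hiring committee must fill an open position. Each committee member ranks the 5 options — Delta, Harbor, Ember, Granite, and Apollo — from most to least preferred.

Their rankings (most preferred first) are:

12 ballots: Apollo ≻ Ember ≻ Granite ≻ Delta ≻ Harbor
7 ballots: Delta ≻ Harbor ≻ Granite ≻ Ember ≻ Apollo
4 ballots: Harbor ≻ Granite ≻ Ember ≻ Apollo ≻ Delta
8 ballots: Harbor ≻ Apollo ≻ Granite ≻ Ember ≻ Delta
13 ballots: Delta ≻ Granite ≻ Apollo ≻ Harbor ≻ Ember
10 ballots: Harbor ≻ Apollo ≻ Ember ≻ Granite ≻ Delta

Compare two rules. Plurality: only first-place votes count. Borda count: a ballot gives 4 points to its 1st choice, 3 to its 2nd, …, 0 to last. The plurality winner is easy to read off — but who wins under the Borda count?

Plurality first-place counts: Delta 20, Harbor 22, Ember 0, Granite 0, Apollo 12 → Harbor.
Borda totals: Delta 92, Harbor 122, Ember 79, Granite 115, Apollo 132 → Apollo.

Apollo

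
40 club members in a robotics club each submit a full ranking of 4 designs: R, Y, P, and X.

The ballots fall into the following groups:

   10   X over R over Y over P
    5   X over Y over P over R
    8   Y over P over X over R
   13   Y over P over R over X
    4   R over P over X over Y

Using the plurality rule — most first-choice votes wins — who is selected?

Y

First-place vote totals:
  R: 4
  Y: 21
  P: 0
  X: 15
Y has the most first-place votes.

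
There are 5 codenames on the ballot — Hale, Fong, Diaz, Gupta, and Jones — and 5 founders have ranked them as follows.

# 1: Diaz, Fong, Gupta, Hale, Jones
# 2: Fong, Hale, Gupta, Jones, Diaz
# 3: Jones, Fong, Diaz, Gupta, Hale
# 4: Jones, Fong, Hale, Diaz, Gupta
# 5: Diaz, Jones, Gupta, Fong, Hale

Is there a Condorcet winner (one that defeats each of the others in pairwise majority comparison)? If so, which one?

Head-to-head results (5 voters total):
Hale vs Fong: Fong wins 5–0.
Hale vs Diaz: Diaz wins 3–2.
Hale vs Gupta: Gupta wins 3–2.
Hale vs Jones: Jones wins 3–2.
Fong vs Diaz: Fong wins 3–2.
Fong vs Gupta: Fong wins 4–1.
Fong vs Jones: Jones wins 3–2.
Diaz vs Gupta: Diaz wins 4–1.
Diaz vs Jones: Jones wins 3–2.
Gupta vs Jones: Jones wins 3–2.
Jones beats each rival — Hale (3–2), Fong (3–2), Diaz (3–2), Gupta (3–2) — so Jones is the Condorcet winner.

Jones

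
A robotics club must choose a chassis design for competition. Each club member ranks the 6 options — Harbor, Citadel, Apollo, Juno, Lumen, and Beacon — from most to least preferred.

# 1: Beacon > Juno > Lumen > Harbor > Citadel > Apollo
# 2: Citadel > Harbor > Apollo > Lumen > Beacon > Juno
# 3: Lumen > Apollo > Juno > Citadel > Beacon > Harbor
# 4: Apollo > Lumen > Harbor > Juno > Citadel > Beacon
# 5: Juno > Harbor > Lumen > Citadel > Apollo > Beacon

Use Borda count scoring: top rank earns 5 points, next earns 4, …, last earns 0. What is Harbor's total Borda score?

13

Borda scores:
  Harbor: 2 + 4 + 0 + 3 + 4 = 13
  Citadel: 1 + 5 + 2 + 1 + 2 = 11
  Apollo: 0 + 3 + 4 + 5 + 1 = 13
  Juno: 4 + 0 + 3 + 2 + 5 = 14
  Lumen: 3 + 2 + 5 + 4 + 3 = 17
  Beacon: 5 + 1 + 1 + 0 + 0 = 7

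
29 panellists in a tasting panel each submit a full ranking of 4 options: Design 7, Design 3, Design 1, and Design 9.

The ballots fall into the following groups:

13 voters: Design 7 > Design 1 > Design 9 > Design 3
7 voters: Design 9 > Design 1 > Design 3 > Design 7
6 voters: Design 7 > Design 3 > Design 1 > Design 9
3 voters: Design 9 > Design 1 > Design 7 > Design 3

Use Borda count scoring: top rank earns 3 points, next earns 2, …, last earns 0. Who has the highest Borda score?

Borda scores:
  Design 7: 13·3 + 7·0 + 6·3 + 3·1 = 60
  Design 3: 13·0 + 7·1 + 6·2 + 3·0 = 19
  Design 1: 13·2 + 7·2 + 6·1 + 3·2 = 52
  Design 9: 13·1 + 7·3 + 6·0 + 3·3 = 43
Design 7 has the highest total.

Design 7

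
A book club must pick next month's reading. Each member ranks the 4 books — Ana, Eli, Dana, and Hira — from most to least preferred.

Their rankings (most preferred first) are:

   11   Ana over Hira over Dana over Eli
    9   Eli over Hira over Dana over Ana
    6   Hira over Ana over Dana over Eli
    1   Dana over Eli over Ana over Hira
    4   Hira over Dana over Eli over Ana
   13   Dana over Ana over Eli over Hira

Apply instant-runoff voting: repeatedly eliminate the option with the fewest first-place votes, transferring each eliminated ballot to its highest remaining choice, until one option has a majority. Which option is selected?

Round 1: Dana 14, Ana 11, Hira 10, Eli 9. Eli has the fewest and is eliminated.
Round 2: Hira 19, Dana 14, Ana 11. Ana has the fewest and is eliminated.
Round 3: Hira 30, Dana 14. Hira has a majority.

Hira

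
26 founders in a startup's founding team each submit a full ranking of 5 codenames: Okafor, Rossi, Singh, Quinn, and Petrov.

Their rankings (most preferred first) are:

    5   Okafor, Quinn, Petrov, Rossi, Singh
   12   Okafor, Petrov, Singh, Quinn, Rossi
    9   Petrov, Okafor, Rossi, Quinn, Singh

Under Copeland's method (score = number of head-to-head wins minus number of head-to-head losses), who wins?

Okafor

Pairwise results:
  Okafor vs Rossi: Okafor wins 26–0.
  Okafor vs Singh: Okafor wins 26–0.
  Okafor vs Quinn: Okafor wins 26–0.
  Okafor vs Petrov: Okafor wins 17–9.
  Rossi vs Singh: Rossi wins 14–12.
  Rossi vs Quinn: Quinn wins 17–9.
  Rossi vs Petrov: Petrov wins 26–0.
  Singh vs Quinn: Quinn wins 14–12.
  Singh vs Petrov: Petrov wins 26–0.
  Quinn vs Petrov: Petrov wins 21–5.
Copeland scores (wins − losses):
  Okafor: 4 − 0 = 4
  Rossi: 1 − 3 = -2
  Singh: 0 − 4 = -4
  Quinn: 2 − 2 = 0
  Petrov: 3 − 1 = 2
Okafor has the best Copeland score.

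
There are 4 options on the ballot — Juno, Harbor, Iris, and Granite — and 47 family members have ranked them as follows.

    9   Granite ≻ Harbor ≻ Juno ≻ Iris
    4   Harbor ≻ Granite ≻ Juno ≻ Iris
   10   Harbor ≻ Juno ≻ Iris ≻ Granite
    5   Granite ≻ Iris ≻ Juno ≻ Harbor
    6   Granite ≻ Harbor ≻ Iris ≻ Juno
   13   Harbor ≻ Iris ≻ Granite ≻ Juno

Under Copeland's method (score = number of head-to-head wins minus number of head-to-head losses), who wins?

Pairwise results:
  Juno vs Harbor: Harbor wins 42–5.
  Juno vs Iris: Iris wins 24–23.
  Juno vs Granite: Granite wins 37–10.
  Harbor vs Iris: Harbor wins 42–5.
  Harbor vs Granite: Harbor wins 27–20.
  Iris vs Granite: Granite wins 24–23.
Copeland scores (wins − losses):
  Juno: 0 − 3 = -3
  Harbor: 3 − 0 = 3
  Iris: 1 − 2 = -1
  Granite: 2 − 1 = 1
Harbor has the best Copeland score.

Harbor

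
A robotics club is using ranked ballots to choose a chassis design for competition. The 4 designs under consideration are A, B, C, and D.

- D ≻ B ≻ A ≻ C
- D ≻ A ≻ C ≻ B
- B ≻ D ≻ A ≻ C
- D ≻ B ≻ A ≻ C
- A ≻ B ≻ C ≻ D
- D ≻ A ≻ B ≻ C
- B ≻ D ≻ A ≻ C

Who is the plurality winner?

First-place vote totals:
  A: 1
  B: 2
  C: 0
  D: 4
D has the most first-place votes.

D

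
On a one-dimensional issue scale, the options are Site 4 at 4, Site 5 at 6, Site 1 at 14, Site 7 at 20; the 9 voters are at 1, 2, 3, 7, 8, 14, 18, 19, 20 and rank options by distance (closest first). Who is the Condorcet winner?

With single-peaked preferences on a line, the Condorcet winner is the candidate closest to the median voter.
The median voter (position 8) is closest to Site 5 at 6.
Check: Site 5 vs Site 1 — voters closer to Site 5: 5 of 9.

Site 5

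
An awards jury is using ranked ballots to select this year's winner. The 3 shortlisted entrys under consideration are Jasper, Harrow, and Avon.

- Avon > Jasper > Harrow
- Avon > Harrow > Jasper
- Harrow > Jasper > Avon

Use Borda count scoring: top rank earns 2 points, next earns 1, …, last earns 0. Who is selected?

Avon

Borda scores:
  Jasper: 1 + 0 + 1 = 2
  Harrow: 0 + 1 + 2 = 3
  Avon: 2 + 2 + 0 = 4
Avon has the highest total.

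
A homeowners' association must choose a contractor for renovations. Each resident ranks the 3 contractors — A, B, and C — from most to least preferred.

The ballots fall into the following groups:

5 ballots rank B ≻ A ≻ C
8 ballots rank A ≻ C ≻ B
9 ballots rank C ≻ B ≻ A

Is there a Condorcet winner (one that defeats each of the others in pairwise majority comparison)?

No

Head-to-head results (22 voters total):
A vs B: B wins 14–8.
A vs C: A wins 13–9.
B vs C: C wins 17–5.
No candidate beats all others: A beats C beats B beats A, a majority cycle.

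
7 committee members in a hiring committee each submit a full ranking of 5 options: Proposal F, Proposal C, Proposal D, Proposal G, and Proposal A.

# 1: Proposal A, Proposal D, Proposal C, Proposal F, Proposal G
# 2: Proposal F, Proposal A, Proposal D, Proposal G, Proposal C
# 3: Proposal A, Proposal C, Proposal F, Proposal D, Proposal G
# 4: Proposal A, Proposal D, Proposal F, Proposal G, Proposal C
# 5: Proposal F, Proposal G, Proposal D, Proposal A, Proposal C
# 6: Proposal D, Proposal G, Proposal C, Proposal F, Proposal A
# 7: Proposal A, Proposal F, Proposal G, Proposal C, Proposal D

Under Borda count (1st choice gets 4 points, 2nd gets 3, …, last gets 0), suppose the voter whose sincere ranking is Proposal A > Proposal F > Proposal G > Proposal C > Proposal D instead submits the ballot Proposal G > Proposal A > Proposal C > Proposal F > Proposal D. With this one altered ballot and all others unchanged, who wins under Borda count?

Proposal A

Borda totals with the altered ballot: Proposal F 15, Proposal C 9, Proposal D 15, Proposal G 12, Proposal A 19.
The winner is unchanged: still Proposal A.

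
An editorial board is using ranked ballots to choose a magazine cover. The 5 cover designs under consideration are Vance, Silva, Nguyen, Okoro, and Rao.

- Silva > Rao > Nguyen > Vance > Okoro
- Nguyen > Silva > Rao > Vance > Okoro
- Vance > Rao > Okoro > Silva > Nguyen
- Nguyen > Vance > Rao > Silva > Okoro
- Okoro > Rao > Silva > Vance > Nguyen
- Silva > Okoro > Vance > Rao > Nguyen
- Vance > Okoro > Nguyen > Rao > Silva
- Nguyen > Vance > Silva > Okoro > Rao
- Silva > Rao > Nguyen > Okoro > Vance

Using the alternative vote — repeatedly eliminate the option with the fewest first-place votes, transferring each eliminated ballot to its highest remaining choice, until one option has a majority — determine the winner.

Silva

Round 1: Silva 3, Nguyen 3, Vance 2, Okoro 1, Rao 0. Rao has the fewest and is eliminated.
Round 2: Silva 3, Nguyen 3, Vance 2, Okoro 1. Okoro has the fewest and is eliminated.
Round 3: Silva 4, Nguyen 3, Vance 2. Vance has the fewest and is eliminated.
Round 4: Silva 5, Nguyen 4. Silva has a majority.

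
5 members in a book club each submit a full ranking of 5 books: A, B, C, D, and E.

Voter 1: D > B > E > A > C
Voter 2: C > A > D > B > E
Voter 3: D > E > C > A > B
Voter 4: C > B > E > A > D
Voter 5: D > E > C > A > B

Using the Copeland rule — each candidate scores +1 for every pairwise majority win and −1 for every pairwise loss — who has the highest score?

Pairwise results:
  A vs B: A wins 3–2.
  A vs C: C wins 4–1.
  A vs D: D wins 3–2.
  A vs E: E wins 4–1.
  B vs C: C wins 4–1.
  B vs D: D wins 4–1.
  B vs E: B wins 3–2.
  C vs D: D wins 3–2.
  C vs E: E wins 3–2.
  D vs E: D wins 4–1.
Copeland scores (wins − losses):
  A: 1 − 3 = -2
  B: 1 − 3 = -2
  C: 2 − 2 = 0
  D: 4 − 0 = 4
  E: 2 − 2 = 0
D has the best Copeland score.

D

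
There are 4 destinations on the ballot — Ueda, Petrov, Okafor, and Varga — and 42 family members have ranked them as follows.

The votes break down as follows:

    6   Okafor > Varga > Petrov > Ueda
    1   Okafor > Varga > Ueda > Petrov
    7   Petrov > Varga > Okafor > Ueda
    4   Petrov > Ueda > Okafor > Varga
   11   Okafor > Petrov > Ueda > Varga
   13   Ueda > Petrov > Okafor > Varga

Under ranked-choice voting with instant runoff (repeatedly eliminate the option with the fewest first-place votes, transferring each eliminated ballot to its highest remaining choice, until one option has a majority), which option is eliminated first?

Round 1: Okafor 18, Ueda 13, Petrov 11, Varga 0. Varga has the fewest and is eliminated.
Round 2: Okafor 18, Ueda 13, Petrov 11. Petrov has the fewest and is eliminated.
Round 3: Okafor 25, Ueda 17. Okafor has a majority.

Varga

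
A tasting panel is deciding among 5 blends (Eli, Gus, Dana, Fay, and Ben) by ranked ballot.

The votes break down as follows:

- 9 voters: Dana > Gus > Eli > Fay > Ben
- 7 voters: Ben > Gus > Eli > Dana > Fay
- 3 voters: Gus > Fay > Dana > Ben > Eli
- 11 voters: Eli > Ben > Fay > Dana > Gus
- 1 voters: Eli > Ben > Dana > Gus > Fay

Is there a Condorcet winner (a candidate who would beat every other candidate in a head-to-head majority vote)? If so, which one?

Head-to-head results (31 voters total):
Eli vs Gus: Gus wins 19–12.
Eli vs Dana: Eli wins 19–12.
Eli vs Fay: Eli wins 28–3.
Eli vs Ben: Eli wins 21–10.
Gus vs Dana: Dana wins 21–10.
Gus vs Fay: Gus wins 20–11.
Gus vs Ben: Ben wins 19–12.
Dana vs Fay: Dana wins 17–14.
Dana vs Ben: Ben wins 19–12.
Fay vs Ben: Ben wins 19–12.
No candidate beats all others: Eli beats Dana beats Gus beats Eli, a majority cycle.

None — there is no Condorcet winner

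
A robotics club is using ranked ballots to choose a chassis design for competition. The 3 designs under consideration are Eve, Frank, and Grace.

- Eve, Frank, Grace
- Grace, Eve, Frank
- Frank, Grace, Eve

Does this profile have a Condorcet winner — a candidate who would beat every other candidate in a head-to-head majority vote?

No

Head-to-head results (3 voters total):
Eve vs Frank: Eve wins 2–1.
Eve vs Grace: Grace wins 2–1.
Frank vs Grace: Frank wins 2–1.
No candidate beats all others: Eve beats Frank beats Grace beats Eve, a majority cycle.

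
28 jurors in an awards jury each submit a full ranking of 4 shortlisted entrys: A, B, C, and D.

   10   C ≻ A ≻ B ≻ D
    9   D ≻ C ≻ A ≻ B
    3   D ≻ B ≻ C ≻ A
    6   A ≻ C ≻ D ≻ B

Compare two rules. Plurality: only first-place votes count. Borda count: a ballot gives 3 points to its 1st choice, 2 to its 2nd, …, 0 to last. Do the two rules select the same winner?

No

Plurality first-place counts: A 6, B 0, C 10, D 12 → D.
Borda totals: A 47, B 16, C 63, D 42 → C.
The two rules disagree: plurality picks D, Borda picks C.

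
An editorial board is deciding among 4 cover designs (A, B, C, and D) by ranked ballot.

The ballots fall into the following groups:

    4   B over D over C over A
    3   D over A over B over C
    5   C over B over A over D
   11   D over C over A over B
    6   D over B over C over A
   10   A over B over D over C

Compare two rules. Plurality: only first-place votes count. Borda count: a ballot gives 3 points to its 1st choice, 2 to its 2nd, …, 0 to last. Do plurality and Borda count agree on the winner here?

Yes

Plurality first-place counts: A 10, B 4, C 5, D 20 → D.
Borda totals: A 52, B 57, C 47, D 78 → D.
The two rules agree on D.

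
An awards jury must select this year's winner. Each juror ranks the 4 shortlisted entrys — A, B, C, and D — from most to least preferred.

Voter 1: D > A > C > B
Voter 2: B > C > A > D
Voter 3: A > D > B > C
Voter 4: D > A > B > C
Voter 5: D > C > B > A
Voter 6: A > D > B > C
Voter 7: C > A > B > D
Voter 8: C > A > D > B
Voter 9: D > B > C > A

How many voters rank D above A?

Ballots ranking D above A: 4.
Ballots ranking A above D: 5.
So 4 of 9 voters prefer D to A.

4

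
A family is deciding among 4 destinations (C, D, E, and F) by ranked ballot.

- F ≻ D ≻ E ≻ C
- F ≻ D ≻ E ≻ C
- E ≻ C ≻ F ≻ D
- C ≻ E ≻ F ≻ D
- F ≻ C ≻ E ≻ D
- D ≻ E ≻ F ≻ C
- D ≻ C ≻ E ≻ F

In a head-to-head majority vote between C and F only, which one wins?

Ballots ranking C above F: 3.
Ballots ranking F above C: 4.
F wins the head-to-head, 4–3.

F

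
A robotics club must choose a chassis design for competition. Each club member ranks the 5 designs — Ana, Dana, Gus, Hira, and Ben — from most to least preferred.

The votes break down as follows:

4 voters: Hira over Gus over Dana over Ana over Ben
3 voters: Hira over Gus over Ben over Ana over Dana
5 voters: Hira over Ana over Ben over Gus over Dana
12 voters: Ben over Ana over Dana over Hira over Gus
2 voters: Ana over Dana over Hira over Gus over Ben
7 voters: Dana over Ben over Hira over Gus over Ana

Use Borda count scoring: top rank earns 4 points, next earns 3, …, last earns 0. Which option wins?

Ben

Borda scores:
  Ana: 4·1 + 3·1 + 5·3 + 12·3 + 2·4 + 7·0 = 66
  Dana: 4·2 + 3·0 + 5·0 + 12·2 + 2·3 + 7·4 = 66
  Gus: 4·3 + 3·3 + 5·1 + 12·0 + 2·1 + 7·1 = 35
  Hira: 4·4 + 3·4 + 5·4 + 12·1 + 2·2 + 7·2 = 78
  Ben: 4·0 + 3·2 + 5·2 + 12·4 + 2·0 + 7·3 = 85
Ben has the highest total.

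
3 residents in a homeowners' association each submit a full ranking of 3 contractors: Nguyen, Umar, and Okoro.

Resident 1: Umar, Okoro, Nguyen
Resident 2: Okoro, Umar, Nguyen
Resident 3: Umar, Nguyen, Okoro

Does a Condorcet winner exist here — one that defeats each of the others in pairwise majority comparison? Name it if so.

Umar

Head-to-head results (3 voters total):
Nguyen vs Umar: Umar wins 3–0.
Nguyen vs Okoro: Okoro wins 2–1.
Umar vs Okoro: Umar wins 2–1.
Umar beats each rival — Nguyen (3–0), Okoro (2–1) — so Umar is the Condorcet winner.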